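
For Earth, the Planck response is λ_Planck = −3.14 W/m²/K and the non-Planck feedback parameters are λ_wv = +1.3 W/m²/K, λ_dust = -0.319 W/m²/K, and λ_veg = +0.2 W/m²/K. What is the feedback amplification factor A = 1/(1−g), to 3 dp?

1.603

Convert to gains: g_wv = 1.3/3.14 = 0.414; g_dust = -0.319/3.14 = -0.1016; g_veg = 0.2/3.14 = 0.06369.
Total gain g = 0.37609.
A = 1/(1 − 0.37609) = 1.603.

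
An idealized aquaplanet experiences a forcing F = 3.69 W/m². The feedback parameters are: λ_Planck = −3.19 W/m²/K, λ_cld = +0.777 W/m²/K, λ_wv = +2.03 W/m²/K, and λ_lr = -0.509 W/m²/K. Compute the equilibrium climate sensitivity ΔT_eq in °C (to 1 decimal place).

4.1 °C

Net feedback parameter λ = (−3.19) + (+0.777) + (+2.03) + (-0.509) = -0.892 W/m²/K.
ΔT = −F/λ = −3.69/(-0.892) = 4.1 °C.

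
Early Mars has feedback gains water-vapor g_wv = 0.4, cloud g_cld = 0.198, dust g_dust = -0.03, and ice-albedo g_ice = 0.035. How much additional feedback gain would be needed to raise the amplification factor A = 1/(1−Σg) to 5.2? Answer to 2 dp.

Current total gain = 0.603.
Target gain for A = 5.2: g* = 1 − 1/5.2 = 0.8077.
Additional gain needed = 0.8077 − 0.603 = 0.20.

0.20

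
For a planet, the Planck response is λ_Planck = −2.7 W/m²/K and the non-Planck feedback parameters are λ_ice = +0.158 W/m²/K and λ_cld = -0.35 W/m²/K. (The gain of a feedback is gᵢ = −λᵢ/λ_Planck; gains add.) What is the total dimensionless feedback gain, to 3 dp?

-0.071

Convert to gains: g_ice = 0.158/2.7 = 0.05852; g_cld = -0.35/2.7 = -0.1296.
Total gain g = -0.07108.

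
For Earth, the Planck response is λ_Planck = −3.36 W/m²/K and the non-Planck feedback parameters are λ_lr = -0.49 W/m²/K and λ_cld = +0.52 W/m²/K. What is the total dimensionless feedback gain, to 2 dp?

Convert to gains: g_lr = -0.49/3.36 = -0.1458; g_cld = 0.52/3.36 = 0.1548.
Total gain g = 0.009.

0.01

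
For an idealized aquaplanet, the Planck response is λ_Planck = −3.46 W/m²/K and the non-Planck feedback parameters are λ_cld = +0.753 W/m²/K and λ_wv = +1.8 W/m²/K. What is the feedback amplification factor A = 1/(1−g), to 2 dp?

3.81

Convert to gains: g_cld = 0.753/3.46 = 0.2176; g_wv = 1.8/3.46 = 0.5202.
Total gain g = 0.7378.
A = 1/(1 − 0.7378) = 3.81.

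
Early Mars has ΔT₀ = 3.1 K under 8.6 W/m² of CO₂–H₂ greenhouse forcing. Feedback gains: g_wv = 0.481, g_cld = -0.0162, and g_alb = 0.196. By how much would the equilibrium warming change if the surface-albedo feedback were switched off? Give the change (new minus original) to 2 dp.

Original: g = 0.6608, ΔT = 3.1/(1−0.6608) = 9.1392 K.
Without surface-albedo: g' = 0.4648, ΔT' = 3.1/(1−0.4648) = 5.7922 K.
Change = 5.7922 − 9.1392 = -3.35 K.

-3.35 K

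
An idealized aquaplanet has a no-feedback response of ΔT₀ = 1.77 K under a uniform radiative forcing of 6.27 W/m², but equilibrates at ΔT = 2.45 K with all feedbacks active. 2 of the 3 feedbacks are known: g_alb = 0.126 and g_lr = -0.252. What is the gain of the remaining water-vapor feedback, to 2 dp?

0.40

Amplification A = ΔT/ΔT₀ = 2.45/1.77 = 1.384.
Total gain g = 1 − 1/A = 1 − 1/1.384 = 0.2775.
Known gains sum to 0.126 − 0.252 = -0.126.
g_wv = 0.2775 + 0.126 = 0.40.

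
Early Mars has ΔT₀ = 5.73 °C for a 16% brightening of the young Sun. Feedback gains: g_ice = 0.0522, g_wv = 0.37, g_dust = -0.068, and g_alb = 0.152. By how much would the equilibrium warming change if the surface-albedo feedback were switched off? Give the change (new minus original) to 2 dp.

Original: g = 0.5062, ΔT = 5.73/(1−0.5062) = 11.6039 °C.
Without surface-albedo: g' = 0.3542, ΔT' = 5.73/(1−0.3542) = 8.8727 °C.
Change = 8.8727 − 11.6039 = -2.73 °C.

-2.73 °C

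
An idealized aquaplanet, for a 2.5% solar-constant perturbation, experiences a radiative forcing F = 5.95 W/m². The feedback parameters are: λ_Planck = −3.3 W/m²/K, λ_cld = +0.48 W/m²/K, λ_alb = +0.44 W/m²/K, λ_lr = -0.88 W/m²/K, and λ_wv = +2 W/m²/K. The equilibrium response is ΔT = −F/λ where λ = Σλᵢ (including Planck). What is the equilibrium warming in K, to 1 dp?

Net feedback parameter λ = (−3.3) + (+0.48) + (+0.44) + (-0.88) + (+2) = -1.26 W/m²/K.
ΔT = −F/λ = −5.95/(-1.26) = 4.7 K.

4.7 K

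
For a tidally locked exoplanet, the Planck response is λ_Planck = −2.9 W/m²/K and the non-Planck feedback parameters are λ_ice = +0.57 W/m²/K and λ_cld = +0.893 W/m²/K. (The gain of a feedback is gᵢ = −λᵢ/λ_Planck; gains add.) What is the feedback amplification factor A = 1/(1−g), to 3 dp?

Convert to gains: g_ice = 0.57/2.9 = 0.1966; g_cld = 0.893/2.9 = 0.3079.
Total gain g = 0.5045.
A = 1/(1 − 0.5045) = 2.018.

2.018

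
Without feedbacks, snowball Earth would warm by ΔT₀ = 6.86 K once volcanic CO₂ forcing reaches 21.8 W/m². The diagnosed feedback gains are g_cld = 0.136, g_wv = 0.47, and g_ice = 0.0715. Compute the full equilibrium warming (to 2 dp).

21.27 K

Total gain g = 0.136 + 0.47 + 0.0715 = 0.6775.
Amplification A = 1/(1 − 0.6775) = 3.101.
ΔT = 6.86 × 3.101 = 21.27 K.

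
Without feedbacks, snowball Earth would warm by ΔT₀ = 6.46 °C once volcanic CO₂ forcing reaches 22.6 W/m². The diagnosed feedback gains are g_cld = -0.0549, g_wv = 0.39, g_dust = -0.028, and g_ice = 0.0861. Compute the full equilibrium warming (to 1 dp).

10.6 °C

Total gain g = -0.0549 + 0.39 − 0.028 + 0.0861 = 0.3932.
Amplification A = 1/(1 − 0.3932) = 1.648.
ΔT = 6.46 × 1.648 = 10.6 °C.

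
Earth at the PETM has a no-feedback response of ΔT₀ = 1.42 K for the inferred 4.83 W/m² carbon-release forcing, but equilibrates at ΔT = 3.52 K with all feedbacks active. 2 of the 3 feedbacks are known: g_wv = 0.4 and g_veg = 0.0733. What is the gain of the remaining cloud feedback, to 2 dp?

Amplification A = ΔT/ΔT₀ = 3.52/1.42 = 2.479.
Total gain g = 1 − 1/A = 1 − 1/2.479 = 0.5966.
Known gains sum to 0.4 + 0.0733 = 0.4733.
g_cld = 0.5966 − 0.4733 = 0.12.

0.12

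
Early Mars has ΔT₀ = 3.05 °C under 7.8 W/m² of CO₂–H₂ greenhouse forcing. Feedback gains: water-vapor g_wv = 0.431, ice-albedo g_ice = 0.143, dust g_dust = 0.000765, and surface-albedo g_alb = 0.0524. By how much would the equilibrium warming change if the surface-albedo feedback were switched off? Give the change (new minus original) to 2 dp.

-1.01 °C

Original: g = 0.627165, ΔT = 3.05/(1−0.627165) = 8.1806 °C.
Without surface-albedo: g' = 0.574765, ΔT' = 3.05/(1−0.574765) = 7.1725 °C.
Change = 7.1725 − 8.1806 = -1.01 °C.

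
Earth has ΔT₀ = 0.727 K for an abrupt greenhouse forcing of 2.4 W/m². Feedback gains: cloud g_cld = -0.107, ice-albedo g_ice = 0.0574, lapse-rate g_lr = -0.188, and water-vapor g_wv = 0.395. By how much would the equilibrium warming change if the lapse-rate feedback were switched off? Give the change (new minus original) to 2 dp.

Original: g = 0.1574, ΔT = 0.727/(1−0.1574) = 0.8628 K.
Without lapse-rate: g' = 0.3454, ΔT' = 0.727/(1−0.3454) = 1.1106 K.
Change = 1.1106 − 0.8628 = 0.25 K.

0.25 K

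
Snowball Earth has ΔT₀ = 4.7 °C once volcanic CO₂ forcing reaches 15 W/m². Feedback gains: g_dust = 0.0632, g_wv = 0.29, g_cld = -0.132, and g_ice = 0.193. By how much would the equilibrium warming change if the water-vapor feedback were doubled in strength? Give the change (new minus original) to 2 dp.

7.87 °C

Original: g = 0.4142, ΔT = 4.7/(1−0.4142) = 8.0232 °C.
With doubled water-vapor: g' = 0.7042, ΔT' = 4.7/(1−0.7042) = 15.8891 °C.
Change = 15.8891 − 8.0232 = 7.87 °C.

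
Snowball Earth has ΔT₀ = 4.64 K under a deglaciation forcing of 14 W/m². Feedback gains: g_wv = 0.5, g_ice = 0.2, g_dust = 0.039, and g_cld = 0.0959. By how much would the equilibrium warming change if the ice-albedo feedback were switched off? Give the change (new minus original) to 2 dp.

Original: g = 0.8349, ΔT = 4.64/(1−0.8349) = 28.1042 K.
Without ice-albedo: g' = 0.6349, ΔT' = 4.64/(1−0.6349) = 12.7088 K.
Change = 12.7088 − 28.1042 = -15.40 K.

-15.40 K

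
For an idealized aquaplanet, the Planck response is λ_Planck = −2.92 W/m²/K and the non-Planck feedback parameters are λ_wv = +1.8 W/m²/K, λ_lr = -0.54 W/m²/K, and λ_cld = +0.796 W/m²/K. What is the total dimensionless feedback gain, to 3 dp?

Convert to gains: g_wv = 1.8/2.92 = 0.6164; g_lr = -0.54/2.92 = -0.1849; g_cld = 0.796/2.92 = 0.2726.
Total gain g = 0.7041.

0.704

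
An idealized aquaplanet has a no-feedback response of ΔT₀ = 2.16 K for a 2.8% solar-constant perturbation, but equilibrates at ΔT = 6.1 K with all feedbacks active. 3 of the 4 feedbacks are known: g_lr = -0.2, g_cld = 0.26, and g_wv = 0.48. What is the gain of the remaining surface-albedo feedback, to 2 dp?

Amplification A = ΔT/ΔT₀ = 6.1/2.16 = 2.824.
Total gain g = 1 − 1/A = 1 − 1/2.824 = 0.6459.
Known gains sum to -0.2 + 0.26 + 0.48 = 0.54.
g_alb = 0.6459 − 0.54 = 0.11.

0.11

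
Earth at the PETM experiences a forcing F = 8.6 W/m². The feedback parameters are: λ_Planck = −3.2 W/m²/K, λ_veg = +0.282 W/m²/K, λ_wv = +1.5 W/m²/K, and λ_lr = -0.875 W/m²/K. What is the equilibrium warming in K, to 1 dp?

3.8 K

Net feedback parameter λ = (−3.2) + (+0.282) + (+1.5) + (-0.875) = -2.293 W/m²/K.
ΔT = −F/λ = −8.6/(-2.293) = 3.8 K.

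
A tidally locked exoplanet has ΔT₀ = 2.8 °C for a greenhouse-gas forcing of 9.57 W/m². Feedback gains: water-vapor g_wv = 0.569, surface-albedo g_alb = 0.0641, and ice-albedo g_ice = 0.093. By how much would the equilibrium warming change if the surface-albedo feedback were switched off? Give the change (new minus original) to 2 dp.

Original: g = 0.7261, ΔT = 2.8/(1−0.7261) = 10.2227 °C.
Without surface-albedo: g' = 0.662, ΔT' = 2.8/(1−0.662) = 8.2840 °C.
Change = 8.2840 − 10.2227 = -1.94 °C.

-1.94 °C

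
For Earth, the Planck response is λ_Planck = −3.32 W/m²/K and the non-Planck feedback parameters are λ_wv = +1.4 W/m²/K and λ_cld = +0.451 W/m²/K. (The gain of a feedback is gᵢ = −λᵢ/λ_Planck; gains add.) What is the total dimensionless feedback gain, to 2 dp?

Convert to gains: g_wv = 1.4/3.32 = 0.4217; g_cld = 0.451/3.32 = 0.1358.
Total gain g = 0.5575.

0.56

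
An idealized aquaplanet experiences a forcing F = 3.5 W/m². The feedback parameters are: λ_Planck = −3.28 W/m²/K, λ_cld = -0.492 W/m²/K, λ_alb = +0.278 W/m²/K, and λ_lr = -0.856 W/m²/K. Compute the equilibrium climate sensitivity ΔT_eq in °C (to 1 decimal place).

Net feedback parameter λ = (−3.28) + (-0.492) + (+0.278) + (-0.856) = -4.35 W/m²/K.
ΔT = −F/λ = −3.5/(-4.35) = 0.8 °C.

0.8 °C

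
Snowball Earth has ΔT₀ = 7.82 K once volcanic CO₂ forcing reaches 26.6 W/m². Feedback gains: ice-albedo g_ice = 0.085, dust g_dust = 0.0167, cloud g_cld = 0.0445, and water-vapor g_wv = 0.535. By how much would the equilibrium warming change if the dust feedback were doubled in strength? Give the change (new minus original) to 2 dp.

Original: g = 0.6812, ΔT = 7.82/(1−0.6812) = 24.5295 K.
With doubled dust: g' = 0.6979, ΔT' = 7.82/(1−0.6979) = 25.8855 K.
Change = 25.8855 − 24.5295 = 1.36 K.

1.36 K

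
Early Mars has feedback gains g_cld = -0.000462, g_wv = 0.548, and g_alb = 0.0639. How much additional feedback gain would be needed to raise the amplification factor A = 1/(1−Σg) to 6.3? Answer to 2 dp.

0.23

Current total gain = 0.611438.
Target gain for A = 6.3: g* = 1 − 1/6.3 = 0.8413.
Additional gain needed = 0.8413 − 0.611438 = 0.23.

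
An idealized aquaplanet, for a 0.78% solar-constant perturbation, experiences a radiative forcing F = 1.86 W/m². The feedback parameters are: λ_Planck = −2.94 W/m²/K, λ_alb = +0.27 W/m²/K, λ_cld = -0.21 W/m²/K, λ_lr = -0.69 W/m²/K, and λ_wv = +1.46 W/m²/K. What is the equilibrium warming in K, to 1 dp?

0.9 K

Net feedback parameter λ = (−2.94) + (+0.27) + (-0.21) + (-0.69) + (+1.46) = -2.11 W/m²/K.
ΔT = −F/λ = −1.86/(-2.11) = 0.9 K.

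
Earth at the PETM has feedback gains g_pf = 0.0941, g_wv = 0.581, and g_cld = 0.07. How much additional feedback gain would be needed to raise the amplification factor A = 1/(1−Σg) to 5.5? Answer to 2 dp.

0.07

Current total gain = 0.7451.
Target gain for A = 5.5: g* = 1 − 1/5.5 = 0.8182.
Additional gain needed = 0.8182 − 0.7451 = 0.07.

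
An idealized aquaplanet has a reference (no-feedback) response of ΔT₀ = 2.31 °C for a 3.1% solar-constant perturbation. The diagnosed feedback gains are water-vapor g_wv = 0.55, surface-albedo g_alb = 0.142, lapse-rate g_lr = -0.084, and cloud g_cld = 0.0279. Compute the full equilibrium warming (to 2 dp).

6.34 °C

Total gain g = 0.55 + 0.142 − 0.084 + 0.0279 = 0.6359.
Amplification A = 1/(1 − 0.6359) = 2.746.
ΔT = 2.31 × 2.746 = 6.34 °C.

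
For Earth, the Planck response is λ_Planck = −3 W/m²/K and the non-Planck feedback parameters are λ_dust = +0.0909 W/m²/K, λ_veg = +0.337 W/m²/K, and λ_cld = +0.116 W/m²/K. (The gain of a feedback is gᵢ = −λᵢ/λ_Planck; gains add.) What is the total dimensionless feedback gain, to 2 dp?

0.18

Convert to gains: g_dust = 0.0909/3 = 0.0303; g_veg = 0.337/3 = 0.1123; g_cld = 0.116/3 = 0.03867.
Total gain g = 0.18127.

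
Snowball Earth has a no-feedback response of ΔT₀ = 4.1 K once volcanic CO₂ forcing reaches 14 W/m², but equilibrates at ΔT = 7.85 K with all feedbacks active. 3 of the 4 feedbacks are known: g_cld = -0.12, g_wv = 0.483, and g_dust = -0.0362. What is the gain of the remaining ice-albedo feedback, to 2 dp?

0.15

Amplification A = ΔT/ΔT₀ = 7.85/4.1 = 1.915.
Total gain g = 1 − 1/A = 1 − 1/1.915 = 0.4778.
Known gains sum to -0.12 + 0.483 − 0.0362 = 0.3268.
g_ice = 0.4778 − 0.3268 = 0.15.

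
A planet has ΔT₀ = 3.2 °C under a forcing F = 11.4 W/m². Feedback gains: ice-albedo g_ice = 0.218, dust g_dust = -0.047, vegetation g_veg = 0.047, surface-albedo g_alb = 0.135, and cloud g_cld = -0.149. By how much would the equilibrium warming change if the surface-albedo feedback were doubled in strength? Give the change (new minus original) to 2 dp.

0.82 °C

Original: g = 0.204, ΔT = 3.2/(1−0.204) = 4.0201 °C.
With doubled surface-albedo: g' = 0.339, ΔT' = 3.2/(1−0.339) = 4.8411 °C.
Change = 4.8411 − 4.0201 = 0.82 °C.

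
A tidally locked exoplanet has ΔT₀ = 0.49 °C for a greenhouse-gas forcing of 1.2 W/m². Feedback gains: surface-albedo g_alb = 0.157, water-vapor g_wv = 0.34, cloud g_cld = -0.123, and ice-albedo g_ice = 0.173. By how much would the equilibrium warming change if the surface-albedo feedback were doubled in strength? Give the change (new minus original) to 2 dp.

Original: g = 0.547, ΔT = 0.49/(1−0.547) = 1.0817 °C.
With doubled surface-albedo: g' = 0.704, ΔT' = 0.49/(1−0.704) = 1.6554 °C.
Change = 1.6554 − 1.0817 = 0.57 °C.

0.57 °C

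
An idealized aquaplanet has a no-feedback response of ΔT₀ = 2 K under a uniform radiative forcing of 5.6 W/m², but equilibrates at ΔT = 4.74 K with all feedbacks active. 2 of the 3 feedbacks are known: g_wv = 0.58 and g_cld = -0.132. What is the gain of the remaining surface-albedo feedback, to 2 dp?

0.13

Amplification A = ΔT/ΔT₀ = 4.74/2 = 2.37.
Total gain g = 1 − 1/A = 1 − 1/2.37 = 0.5781.
Known gains sum to 0.58 − 0.132 = 0.448.
g_alb = 0.5781 − 0.448 = 0.13.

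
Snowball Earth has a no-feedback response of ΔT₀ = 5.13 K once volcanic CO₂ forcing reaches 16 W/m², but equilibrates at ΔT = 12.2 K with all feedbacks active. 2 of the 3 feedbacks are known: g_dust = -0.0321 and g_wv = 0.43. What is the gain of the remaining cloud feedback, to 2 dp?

Amplification A = ΔT/ΔT₀ = 12.2/5.13 = 2.378.
Total gain g = 1 − 1/A = 1 − 1/2.378 = 0.5795.
Known gains sum to -0.0321 + 0.43 = 0.3979.
g_cld = 0.5795 − 0.3979 = 0.18.

0.18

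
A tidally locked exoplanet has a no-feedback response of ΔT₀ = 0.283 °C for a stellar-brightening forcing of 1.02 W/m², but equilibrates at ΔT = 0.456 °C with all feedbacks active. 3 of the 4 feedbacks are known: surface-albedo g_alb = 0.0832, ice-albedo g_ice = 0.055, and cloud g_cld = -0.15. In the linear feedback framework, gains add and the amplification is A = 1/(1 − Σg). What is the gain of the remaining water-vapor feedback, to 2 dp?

Amplification A = ΔT/ΔT₀ = 0.456/0.283 = 1.611.
Total gain g = 1 − 1/A = 1 − 1/1.611 = 0.3793.
Known gains sum to 0.0832 + 0.055 − 0.15 = -0.0118.
g_wv = 0.3793 + 0.0118 = 0.39.

0.39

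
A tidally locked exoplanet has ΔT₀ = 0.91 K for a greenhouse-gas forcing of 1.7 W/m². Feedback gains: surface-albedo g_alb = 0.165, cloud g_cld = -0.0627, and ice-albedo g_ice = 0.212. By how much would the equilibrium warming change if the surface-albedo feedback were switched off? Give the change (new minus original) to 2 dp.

-0.26 K

Original: g = 0.3143, ΔT = 0.91/(1−0.3143) = 1.3271 K.
Without surface-albedo: g' = 0.1493, ΔT' = 0.91/(1−0.1493) = 1.0697 K.
Change = 1.0697 − 1.3271 = -0.26 K.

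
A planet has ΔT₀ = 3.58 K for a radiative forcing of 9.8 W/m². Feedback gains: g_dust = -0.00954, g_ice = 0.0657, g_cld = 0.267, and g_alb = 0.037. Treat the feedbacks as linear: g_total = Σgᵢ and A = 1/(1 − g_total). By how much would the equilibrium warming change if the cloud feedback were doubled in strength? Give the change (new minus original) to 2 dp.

Original: g = 0.36016, ΔT = 3.58/(1−0.36016) = 5.5951 K.
With doubled cloud: g' = 0.62716, ΔT' = 3.58/(1−0.62716) = 9.6020 K.
Change = 9.6020 − 5.5951 = 4.01 K.

4.01 K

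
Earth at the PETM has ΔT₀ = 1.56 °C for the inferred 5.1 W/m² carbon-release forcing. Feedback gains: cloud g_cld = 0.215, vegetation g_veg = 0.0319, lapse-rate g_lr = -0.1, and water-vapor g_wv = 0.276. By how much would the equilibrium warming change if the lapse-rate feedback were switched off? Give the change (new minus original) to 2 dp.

Original: g = 0.4229, ΔT = 1.56/(1−0.4229) = 2.7032 °C.
Without lapse-rate: g' = 0.5229, ΔT' = 1.56/(1−0.5229) = 3.2698 °C.
Change = 3.2698 − 2.7032 = 0.57 °C.

0.57 °C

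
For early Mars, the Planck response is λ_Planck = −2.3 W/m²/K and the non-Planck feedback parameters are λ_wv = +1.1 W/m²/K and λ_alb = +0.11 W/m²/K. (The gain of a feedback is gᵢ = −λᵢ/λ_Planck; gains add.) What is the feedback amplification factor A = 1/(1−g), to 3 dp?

Convert to gains: g_wv = 1.1/2.3 = 0.4783; g_alb = 0.11/2.3 = 0.04783.
Total gain g = 0.52613.
A = 1/(1 − 0.52613) = 2.110.

2.110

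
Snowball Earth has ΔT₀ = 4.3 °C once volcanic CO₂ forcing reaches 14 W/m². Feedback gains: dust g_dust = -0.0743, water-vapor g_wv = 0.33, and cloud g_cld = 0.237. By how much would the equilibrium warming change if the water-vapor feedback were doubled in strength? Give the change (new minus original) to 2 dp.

Original: g = 0.4927, ΔT = 4.3/(1−0.4927) = 8.4762 °C.
With doubled water-vapor: g' = 0.8227, ΔT' = 4.3/(1−0.8227) = 24.2527 °C.
Change = 24.2527 − 8.4762 = 15.78 °C.

15.78 °C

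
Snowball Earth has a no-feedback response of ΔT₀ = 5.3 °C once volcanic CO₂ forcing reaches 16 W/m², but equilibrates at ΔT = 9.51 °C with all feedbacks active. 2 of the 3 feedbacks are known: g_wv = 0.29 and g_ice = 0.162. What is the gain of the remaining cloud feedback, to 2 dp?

Amplification A = ΔT/ΔT₀ = 9.51/5.3 = 1.794.
Total gain g = 1 − 1/A = 1 − 1/1.794 = 0.4426.
Known gains sum to 0.29 + 0.162 = 0.452.
g_cld = 0.4426 − 0.452 = -0.01.

-0.01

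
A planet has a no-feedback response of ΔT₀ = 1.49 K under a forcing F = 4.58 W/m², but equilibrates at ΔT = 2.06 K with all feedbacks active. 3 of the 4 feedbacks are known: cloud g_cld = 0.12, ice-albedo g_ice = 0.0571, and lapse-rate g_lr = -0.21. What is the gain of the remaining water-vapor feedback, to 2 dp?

Amplification A = ΔT/ΔT₀ = 2.06/1.49 = 1.383.
Total gain g = 1 − 1/A = 1 − 1/1.383 = 0.2769.
Known gains sum to 0.12 + 0.0571 − 0.21 = -0.0329.
g_wv = 0.2769 + 0.0329 = 0.31.

0.31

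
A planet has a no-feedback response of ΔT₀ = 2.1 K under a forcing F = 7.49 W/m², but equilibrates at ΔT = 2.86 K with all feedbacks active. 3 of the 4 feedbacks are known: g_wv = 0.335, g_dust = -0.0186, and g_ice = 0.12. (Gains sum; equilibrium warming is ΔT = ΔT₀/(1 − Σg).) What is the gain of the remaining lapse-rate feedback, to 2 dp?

Amplification A = ΔT/ΔT₀ = 2.86/2.1 = 1.362.
Total gain g = 1 − 1/A = 1 − 1/1.362 = 0.2658.
Known gains sum to 0.335 − 0.0186 + 0.12 = 0.4364.
g_lr = 0.2658 − 0.4364 = -0.17.

-0.17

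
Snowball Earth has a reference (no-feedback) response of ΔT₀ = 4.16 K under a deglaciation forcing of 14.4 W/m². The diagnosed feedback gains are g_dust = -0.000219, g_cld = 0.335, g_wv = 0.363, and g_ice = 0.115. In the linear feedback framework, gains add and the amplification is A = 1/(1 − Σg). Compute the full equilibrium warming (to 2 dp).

22.22 K

Total gain g = -0.000219 + 0.335 + 0.363 + 0.115 = 0.812781.
Amplification A = 1/(1 − 0.812781) = 5.341.
ΔT = 4.16 × 5.341 = 22.22 K.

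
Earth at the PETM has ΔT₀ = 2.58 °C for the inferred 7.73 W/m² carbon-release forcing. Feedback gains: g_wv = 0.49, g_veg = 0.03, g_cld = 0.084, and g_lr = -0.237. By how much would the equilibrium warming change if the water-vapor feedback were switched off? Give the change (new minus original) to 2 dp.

Original: g = 0.367, ΔT = 2.58/(1−0.367) = 4.0758 °C.
Without water-vapor: g' = -0.123, ΔT' = 2.58/(1+0.123) = 2.2974 °C.
Change = 2.2974 − 4.0758 = -1.78 °C.

-1.78 °C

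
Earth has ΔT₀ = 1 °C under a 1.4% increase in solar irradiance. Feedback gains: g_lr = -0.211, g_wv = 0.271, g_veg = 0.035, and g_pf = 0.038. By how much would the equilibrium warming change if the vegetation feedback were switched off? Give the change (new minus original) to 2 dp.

-0.04 °C

Original: g = 0.133, ΔT = 1/(1−0.133) = 1.1534 °C.
Without vegetation: g' = 0.098, ΔT' = 1/(1−0.098) = 1.1086 °C.
Change = 1.1086 − 1.1534 = -0.04 °C.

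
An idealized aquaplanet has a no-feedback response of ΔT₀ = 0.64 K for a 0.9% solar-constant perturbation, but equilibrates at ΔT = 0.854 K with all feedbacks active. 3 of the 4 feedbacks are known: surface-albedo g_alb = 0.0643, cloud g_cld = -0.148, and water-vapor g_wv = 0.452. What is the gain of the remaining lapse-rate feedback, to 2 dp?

-0.12

Amplification A = ΔT/ΔT₀ = 0.854/0.64 = 1.334.
Total gain g = 1 − 1/A = 1 − 1/1.334 = 0.2504.
Known gains sum to 0.0643 − 0.148 + 0.452 = 0.3683.
g_lr = 0.2504 − 0.3683 = -0.12.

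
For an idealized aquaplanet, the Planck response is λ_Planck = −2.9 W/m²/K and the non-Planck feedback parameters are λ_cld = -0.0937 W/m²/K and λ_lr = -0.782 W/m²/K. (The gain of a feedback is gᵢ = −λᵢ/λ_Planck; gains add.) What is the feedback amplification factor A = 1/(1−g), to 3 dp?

Convert to gains: g_cld = -0.0937/2.9 = -0.03231; g_lr = -0.782/2.9 = -0.2697.
Total gain g = -0.30201.
A = 1/(1 + 0.30201) = 0.768.

0.768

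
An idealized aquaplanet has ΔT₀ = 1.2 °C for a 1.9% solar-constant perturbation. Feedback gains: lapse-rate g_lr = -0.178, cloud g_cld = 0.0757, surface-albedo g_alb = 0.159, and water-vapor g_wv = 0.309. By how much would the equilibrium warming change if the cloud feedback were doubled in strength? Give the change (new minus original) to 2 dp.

0.26 °C

Original: g = 0.3657, ΔT = 1.2/(1−0.3657) = 1.8918 °C.
With doubled cloud: g' = 0.4414, ΔT' = 1.2/(1−0.4414) = 2.1482 °C.
Change = 2.1482 − 1.8918 = 0.26 °C.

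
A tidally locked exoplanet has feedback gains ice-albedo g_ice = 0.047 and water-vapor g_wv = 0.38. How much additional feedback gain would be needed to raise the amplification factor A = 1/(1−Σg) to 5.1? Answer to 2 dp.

Current total gain = 0.427.
Target gain for A = 5.1: g* = 1 − 1/5.1 = 0.8039.
Additional gain needed = 0.8039 − 0.427 = 0.38.

0.38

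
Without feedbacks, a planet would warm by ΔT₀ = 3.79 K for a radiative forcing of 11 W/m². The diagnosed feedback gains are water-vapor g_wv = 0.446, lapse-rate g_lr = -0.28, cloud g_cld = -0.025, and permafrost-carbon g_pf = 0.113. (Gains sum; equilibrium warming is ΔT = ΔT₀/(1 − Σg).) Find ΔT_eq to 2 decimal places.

5.08 K

Total gain g = 0.446 − 0.28 − 0.025 + 0.113 = 0.254.
Amplification A = 1/(1 − 0.254) = 1.34.
ΔT = 3.79 × 1.34 = 5.08 K.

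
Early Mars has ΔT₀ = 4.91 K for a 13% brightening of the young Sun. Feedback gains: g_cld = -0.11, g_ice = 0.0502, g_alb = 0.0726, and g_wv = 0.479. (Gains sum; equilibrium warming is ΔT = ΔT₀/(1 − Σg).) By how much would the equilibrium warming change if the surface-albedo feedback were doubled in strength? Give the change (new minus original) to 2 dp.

1.61 K

Original: g = 0.4918, ΔT = 4.91/(1−0.4918) = 9.6616 K.
With doubled surface-albedo: g' = 0.5644, ΔT' = 4.91/(1−0.5644) = 11.2718 K.
Change = 11.2718 − 9.6616 = 1.61 K.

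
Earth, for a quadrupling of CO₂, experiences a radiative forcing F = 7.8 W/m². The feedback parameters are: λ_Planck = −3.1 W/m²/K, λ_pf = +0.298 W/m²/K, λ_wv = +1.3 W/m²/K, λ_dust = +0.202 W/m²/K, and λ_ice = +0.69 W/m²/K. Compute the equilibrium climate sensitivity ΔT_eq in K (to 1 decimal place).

12.8 K

Net feedback parameter λ = (−3.1) + (+0.298) + (+1.3) + (+0.202) + (+0.69) = -0.61 W/m²/K.
ΔT = −F/λ = −7.8/(-0.61) = 12.8 K.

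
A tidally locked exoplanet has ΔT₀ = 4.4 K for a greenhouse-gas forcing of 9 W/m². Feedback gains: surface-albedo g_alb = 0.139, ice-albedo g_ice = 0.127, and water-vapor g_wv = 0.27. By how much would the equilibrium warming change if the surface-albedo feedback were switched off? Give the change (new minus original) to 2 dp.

Original: g = 0.536, ΔT = 4.4/(1−0.536) = 9.4828 K.
Without surface-albedo: g' = 0.397, ΔT' = 4.4/(1−0.397) = 7.2968 K.
Change = 7.2968 − 9.4828 = -2.19 K.

-2.19 K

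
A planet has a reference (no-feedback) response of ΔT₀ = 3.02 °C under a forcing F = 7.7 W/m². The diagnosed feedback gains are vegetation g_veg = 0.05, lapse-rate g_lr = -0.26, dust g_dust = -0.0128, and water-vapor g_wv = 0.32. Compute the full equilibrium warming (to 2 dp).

3.35 °C

Total gain g = 0.05 − 0.26 − 0.0128 + 0.32 = 0.0972.
Amplification A = 1/(1 − 0.0972) = 1.108.
ΔT = 3.02 × 1.108 = 3.35 °C.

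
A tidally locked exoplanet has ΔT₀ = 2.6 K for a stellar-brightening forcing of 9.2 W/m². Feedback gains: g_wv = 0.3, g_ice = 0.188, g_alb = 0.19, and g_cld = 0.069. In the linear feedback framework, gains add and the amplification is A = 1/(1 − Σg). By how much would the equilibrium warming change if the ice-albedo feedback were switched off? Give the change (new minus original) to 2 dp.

-4.38 K

Original: g = 0.747, ΔT = 2.6/(1−0.747) = 10.2767 K.
Without ice-albedo: g' = 0.559, ΔT' = 2.6/(1−0.559) = 5.8957 K.
Change = 5.8957 − 10.2767 = -4.38 K.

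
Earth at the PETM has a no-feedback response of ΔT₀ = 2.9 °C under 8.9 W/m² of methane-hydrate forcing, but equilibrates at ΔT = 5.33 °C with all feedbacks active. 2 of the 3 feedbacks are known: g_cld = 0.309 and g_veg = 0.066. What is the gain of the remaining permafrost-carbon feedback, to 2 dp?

Amplification A = ΔT/ΔT₀ = 5.33/2.9 = 1.838.
Total gain g = 1 − 1/A = 1 − 1/1.838 = 0.4559.
Known gains sum to 0.309 + 0.066 = 0.375.
g_pf = 0.4559 − 0.375 = 0.08.

0.08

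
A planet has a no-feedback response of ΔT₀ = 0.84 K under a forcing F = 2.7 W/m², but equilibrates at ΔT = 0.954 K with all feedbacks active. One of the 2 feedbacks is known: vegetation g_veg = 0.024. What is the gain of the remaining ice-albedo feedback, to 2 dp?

Amplification A = ΔT/ΔT₀ = 0.954/0.84 = 1.136.
Total gain g = 1 − 1/A = 1 − 1/1.136 = 0.1197.
The known gain is 0.024.
g_ice = 0.1197 − 0.024 = 0.10.

0.10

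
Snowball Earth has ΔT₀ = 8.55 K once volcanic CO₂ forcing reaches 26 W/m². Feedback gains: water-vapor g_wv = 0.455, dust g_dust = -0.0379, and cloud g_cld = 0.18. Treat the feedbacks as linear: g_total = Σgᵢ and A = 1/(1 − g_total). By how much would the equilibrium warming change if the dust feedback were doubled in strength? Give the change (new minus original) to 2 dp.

-1.82 K

Original: g = 0.5971, ΔT = 8.55/(1−0.5971) = 21.2211 K.
With doubled dust: g' = 0.5592, ΔT' = 8.55/(1−0.5592) = 19.3966 K.
Change = 19.3966 − 21.2211 = -1.82 K.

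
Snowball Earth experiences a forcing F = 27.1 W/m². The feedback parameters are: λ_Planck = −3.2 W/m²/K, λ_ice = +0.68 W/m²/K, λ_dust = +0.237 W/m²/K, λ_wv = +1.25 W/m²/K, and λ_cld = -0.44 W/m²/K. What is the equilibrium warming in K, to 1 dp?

18.4 K

Net feedback parameter λ = (−3.2) + (+0.68) + (+0.237) + (+1.25) + (-0.44) = -1.473 W/m²/K.
ΔT = −F/λ = −27.1/(-1.473) = 18.4 K.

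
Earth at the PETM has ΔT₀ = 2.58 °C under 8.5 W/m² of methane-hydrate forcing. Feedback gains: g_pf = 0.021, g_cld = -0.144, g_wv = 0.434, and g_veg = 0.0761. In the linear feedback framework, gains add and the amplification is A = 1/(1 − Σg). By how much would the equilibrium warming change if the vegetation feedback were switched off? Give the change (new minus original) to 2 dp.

-0.46 °C

Original: g = 0.3871, ΔT = 2.58/(1−0.3871) = 4.2095 °C.
Without vegetation: g' = 0.311, ΔT' = 2.58/(1−0.311) = 3.7446 °C.
Change = 3.7446 − 4.2095 = -0.46 °C.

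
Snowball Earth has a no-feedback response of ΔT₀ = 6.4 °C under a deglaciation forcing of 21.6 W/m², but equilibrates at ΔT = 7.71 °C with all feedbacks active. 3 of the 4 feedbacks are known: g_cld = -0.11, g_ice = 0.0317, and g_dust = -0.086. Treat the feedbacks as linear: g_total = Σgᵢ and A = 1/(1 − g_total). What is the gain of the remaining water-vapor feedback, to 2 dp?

Amplification A = ΔT/ΔT₀ = 7.71/6.4 = 1.205.
Total gain g = 1 − 1/A = 1 − 1/1.205 = 0.1701.
Known gains sum to -0.11 + 0.0317 − 0.086 = -0.1643.
g_wv = 0.1701 + 0.1643 = 0.33.

0.33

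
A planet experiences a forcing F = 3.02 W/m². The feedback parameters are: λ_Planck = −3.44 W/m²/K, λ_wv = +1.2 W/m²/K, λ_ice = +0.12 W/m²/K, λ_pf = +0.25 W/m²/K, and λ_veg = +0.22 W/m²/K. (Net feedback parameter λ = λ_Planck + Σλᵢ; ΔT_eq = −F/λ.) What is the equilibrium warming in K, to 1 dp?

Net feedback parameter λ = (−3.44) + (+1.2) + (+0.12) + (+0.25) + (+0.22) = -1.65 W/m²/K.
ΔT = −F/λ = −3.02/(-1.65) = 1.8 K.

1.8 K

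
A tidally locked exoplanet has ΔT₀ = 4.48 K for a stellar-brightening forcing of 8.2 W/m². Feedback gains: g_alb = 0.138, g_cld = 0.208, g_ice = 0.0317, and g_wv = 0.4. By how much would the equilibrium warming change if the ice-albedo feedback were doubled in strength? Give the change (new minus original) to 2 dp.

3.35 K

Original: g = 0.7777, ΔT = 4.48/(1−0.7777) = 20.1529 K.
With doubled ice-albedo: g' = 0.8094, ΔT' = 4.48/(1−0.8094) = 23.5047 K.
Change = 23.5047 − 20.1529 = 3.35 K.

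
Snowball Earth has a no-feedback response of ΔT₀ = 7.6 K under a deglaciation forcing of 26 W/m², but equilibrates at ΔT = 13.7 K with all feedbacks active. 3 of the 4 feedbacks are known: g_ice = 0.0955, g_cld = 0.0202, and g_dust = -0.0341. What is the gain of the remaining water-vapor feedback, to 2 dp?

Amplification A = ΔT/ΔT₀ = 13.7/7.6 = 1.803.
Total gain g = 1 − 1/A = 1 − 1/1.803 = 0.4454.
Known gains sum to 0.0955 + 0.0202 − 0.0341 = 0.0816.
g_wv = 0.4454 − 0.0816 = 0.36.

0.36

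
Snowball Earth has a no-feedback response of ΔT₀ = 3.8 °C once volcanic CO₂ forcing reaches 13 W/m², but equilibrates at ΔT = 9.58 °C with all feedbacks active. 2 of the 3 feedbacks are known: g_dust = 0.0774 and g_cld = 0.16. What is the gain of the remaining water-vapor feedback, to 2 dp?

Amplification A = ΔT/ΔT₀ = 9.58/3.8 = 2.521.
Total gain g = 1 − 1/A = 1 − 1/2.521 = 0.6033.
Known gains sum to 0.0774 + 0.16 = 0.2374.
g_wv = 0.6033 − 0.2374 = 0.37.

0.37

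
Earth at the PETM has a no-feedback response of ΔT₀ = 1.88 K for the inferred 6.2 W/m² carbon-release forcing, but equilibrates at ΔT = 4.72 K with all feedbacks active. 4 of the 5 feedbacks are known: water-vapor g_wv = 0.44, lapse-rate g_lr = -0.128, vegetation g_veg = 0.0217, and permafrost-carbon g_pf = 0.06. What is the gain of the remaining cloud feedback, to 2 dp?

0.21

Amplification A = ΔT/ΔT₀ = 4.72/1.88 = 2.511.
Total gain g = 1 − 1/A = 1 − 1/2.511 = 0.6018.
Known gains sum to 0.44 − 0.128 + 0.0217 + 0.06 = 0.3937.
g_cld = 0.6018 − 0.3937 = 0.21.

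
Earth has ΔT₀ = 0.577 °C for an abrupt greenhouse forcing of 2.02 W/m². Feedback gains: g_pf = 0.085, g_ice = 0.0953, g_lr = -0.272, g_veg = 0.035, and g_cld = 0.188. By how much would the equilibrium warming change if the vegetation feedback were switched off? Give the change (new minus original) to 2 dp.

Original: g = 0.1313, ΔT = 0.577/(1−0.1313) = 0.6642 °C.
Without vegetation: g' = 0.0963, ΔT' = 0.577/(1−0.0963) = 0.6385 °C.
Change = 0.6385 − 0.6642 = -0.03 °C.

-0.03 °C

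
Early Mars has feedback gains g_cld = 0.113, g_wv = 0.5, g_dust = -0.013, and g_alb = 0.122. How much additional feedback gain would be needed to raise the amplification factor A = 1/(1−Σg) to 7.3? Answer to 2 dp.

0.14

Current total gain = 0.722.
Target gain for A = 7.3: g* = 1 − 1/7.3 = 0.863.
Additional gain needed = 0.863 − 0.722 = 0.14.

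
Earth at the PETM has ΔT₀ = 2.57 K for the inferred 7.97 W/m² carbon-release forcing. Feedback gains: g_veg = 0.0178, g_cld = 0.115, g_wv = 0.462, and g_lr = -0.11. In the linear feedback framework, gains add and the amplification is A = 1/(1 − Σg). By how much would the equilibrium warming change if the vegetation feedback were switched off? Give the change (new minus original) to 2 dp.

-0.17 K

Original: g = 0.4848, ΔT = 2.57/(1−0.4848) = 4.9884 K.
Without vegetation: g' = 0.467, ΔT' = 2.57/(1−0.467) = 4.8218 K.
Change = 4.8218 − 4.9884 = -0.17 K.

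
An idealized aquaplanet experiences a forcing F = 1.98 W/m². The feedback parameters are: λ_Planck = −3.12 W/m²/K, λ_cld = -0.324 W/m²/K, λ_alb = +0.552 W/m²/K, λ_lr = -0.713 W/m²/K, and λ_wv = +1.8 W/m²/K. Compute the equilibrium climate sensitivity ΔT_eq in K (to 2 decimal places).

Net feedback parameter λ = (−3.12) + (-0.324) + (+0.552) + (-0.713) + (+1.8) = -1.805 W/m²/K.
ΔT = −F/λ = −1.98/(-1.805) = 1.10 K.

1.10 K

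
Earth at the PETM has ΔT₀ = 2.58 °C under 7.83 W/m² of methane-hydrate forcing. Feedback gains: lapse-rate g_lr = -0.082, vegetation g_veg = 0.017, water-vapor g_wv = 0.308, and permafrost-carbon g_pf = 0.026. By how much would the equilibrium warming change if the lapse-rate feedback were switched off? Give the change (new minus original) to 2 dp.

Original: g = 0.269, ΔT = 2.58/(1−0.269) = 3.5294 °C.
Without lapse-rate: g' = 0.351, ΔT' = 2.58/(1−0.351) = 3.9753 °C.
Change = 3.9753 − 3.5294 = 0.45 °C.

0.45 °C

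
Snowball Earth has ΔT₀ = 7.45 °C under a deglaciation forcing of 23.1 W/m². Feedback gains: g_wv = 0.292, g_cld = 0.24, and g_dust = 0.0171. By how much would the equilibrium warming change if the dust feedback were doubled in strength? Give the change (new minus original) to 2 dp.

0.65 °C

Original: g = 0.5491, ΔT = 7.45/(1−0.5491) = 16.5225 °C.
With doubled dust: g' = 0.5662, ΔT' = 7.45/(1−0.5662) = 17.1738 °C.
Change = 17.1738 − 16.5225 = 0.65 °C.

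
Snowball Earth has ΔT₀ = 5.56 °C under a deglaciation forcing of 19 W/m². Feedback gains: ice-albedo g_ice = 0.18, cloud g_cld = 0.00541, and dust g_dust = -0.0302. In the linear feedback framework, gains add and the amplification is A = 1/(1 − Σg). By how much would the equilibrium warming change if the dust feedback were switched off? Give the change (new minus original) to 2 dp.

0.24 °C

Original: g = 0.15521, ΔT = 5.56/(1−0.15521) = 6.5815 °C.
Without dust: g' = 0.18541, ΔT' = 5.56/(1−0.18541) = 6.8255 °C.
Change = 6.8255 − 6.5815 = 0.24 °C.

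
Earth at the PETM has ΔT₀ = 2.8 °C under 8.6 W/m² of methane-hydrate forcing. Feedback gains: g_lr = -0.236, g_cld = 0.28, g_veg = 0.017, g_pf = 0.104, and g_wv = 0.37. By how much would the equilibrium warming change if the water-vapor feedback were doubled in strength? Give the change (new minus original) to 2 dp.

23.45 °C

Original: g = 0.535, ΔT = 2.8/(1−0.535) = 6.0215 °C.
With doubled water-vapor: g' = 0.905, ΔT' = 2.8/(1−0.905) = 29.4737 °C.
Change = 29.4737 − 6.0215 = 23.45 °C.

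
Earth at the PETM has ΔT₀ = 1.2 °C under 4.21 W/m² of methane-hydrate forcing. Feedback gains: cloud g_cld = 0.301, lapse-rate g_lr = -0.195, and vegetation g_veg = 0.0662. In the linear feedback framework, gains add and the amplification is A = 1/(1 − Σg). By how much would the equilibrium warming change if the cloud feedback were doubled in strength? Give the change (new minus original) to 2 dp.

Original: g = 0.1722, ΔT = 1.2/(1−0.1722) = 1.4496 °C.
With doubled cloud: g' = 0.4732, ΔT' = 1.2/(1−0.4732) = 2.2779 °C.
Change = 2.2779 − 1.4496 = 0.83 °C.

0.83 °C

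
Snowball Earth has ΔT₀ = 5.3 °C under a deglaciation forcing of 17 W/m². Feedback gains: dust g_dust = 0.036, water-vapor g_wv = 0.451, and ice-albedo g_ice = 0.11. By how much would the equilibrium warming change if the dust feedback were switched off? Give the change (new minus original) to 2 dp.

-1.08 °C

Original: g = 0.597, ΔT = 5.3/(1−0.597) = 13.1514 °C.
Without dust: g' = 0.561, ΔT' = 5.3/(1−0.561) = 12.0729 °C.
Change = 12.0729 − 13.1514 = -1.08 °C.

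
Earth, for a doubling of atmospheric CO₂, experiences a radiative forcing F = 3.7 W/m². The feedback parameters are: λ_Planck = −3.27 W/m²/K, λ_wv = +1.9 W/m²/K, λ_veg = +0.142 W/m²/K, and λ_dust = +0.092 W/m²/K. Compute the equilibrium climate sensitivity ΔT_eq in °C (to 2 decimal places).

Net feedback parameter λ = (−3.27) + (+1.9) + (+0.142) + (+0.092) = -1.136 W/m²/K.
ΔT = −F/λ = −3.7/(-1.136) = 3.26 °C.

3.26 °C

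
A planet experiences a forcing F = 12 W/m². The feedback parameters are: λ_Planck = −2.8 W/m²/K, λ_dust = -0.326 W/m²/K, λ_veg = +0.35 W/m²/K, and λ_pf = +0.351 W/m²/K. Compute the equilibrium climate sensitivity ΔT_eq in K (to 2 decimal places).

4.95 K

Net feedback parameter λ = (−2.8) + (-0.326) + (+0.35) + (+0.351) = -2.425 W/m²/K.
ΔT = −F/λ = −12/(-2.425) = 4.95 K.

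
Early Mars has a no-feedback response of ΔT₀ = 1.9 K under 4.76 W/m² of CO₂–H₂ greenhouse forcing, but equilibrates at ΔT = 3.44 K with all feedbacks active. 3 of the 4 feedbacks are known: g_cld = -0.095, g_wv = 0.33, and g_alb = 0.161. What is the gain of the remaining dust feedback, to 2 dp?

Amplification A = ΔT/ΔT₀ = 3.44/1.9 = 1.811.
Total gain g = 1 − 1/A = 1 − 1/1.811 = 0.4478.
Known gains sum to -0.095 + 0.33 + 0.161 = 0.396.
g_dust = 0.4478 − 0.396 = 0.05.

0.05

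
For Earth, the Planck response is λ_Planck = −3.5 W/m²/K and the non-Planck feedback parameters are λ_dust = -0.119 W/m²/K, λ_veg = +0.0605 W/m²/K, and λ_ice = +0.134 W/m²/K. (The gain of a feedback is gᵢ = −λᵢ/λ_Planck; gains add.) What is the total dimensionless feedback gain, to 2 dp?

Convert to gains: g_dust = -0.119/3.5 = -0.034; g_veg = 0.0605/3.5 = 0.01729; g_ice = 0.134/3.5 = 0.03829.
Total gain g = 0.02158.

0.02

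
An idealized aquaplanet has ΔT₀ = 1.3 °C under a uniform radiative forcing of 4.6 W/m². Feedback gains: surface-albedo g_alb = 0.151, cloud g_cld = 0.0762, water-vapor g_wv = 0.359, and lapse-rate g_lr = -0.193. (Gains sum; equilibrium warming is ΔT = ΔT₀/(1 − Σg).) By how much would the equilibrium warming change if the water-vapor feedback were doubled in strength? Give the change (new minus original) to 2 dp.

Original: g = 0.3932, ΔT = 1.3/(1−0.3932) = 2.1424 °C.
With doubled water-vapor: g' = 0.7522, ΔT' = 1.3/(1−0.7522) = 5.2462 °C.
Change = 5.2462 − 2.1424 = 3.10 °C.

3.10 °C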